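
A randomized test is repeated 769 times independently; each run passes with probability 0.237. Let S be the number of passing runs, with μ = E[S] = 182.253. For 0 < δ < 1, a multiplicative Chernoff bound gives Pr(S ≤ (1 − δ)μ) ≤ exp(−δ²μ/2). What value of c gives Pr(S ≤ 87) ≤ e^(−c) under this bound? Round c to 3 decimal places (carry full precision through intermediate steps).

Write 87 = (1 − δ)μ, so δ = 1 − 87/182.253 = 0.5226416…
Then the exponent is δ²μ/2 = (μ − 87)²/(2μ) = 24.891590.

24.892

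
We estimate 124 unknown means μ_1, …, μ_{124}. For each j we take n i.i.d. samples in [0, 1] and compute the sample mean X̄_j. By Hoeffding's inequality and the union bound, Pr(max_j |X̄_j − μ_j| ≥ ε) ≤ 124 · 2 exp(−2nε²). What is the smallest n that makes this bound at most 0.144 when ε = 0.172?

Need 2·124·exp(−2nε²) ≤ 0.144, i.e. exp(−2nε²) ≤ 0.144/248.
So 2nε² ≥ ln(248/0.144) = 7.451371.
Hence n ≥ 7.451371/(2·0.172²) = 125.936.
The smallest integer n is 126.

126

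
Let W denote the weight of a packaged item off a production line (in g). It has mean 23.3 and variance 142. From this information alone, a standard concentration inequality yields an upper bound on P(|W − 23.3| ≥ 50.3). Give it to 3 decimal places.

Mean and variance are known, so Chebyshev's inequality applies.
Chebyshev: P(|W − μ| ≥ t) ≤ Var(W)/t².
Bound = 142 / 2530.09 = 0.0561.

0.056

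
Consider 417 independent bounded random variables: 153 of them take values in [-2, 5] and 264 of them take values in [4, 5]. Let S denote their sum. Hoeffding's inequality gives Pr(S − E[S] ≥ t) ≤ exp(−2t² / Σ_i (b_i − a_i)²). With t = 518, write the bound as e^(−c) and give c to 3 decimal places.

Σ(b_i − a_i)² = 153·7² + 264·1² = 7761.
c = 2t² / 7761 = 2·518² / 7761 = 69.1468.

69.147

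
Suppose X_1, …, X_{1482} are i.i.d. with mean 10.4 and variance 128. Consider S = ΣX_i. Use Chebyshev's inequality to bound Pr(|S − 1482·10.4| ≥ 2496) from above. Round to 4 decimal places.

0.0304

Var(S) = n·Var(X_i) = 1482·128 = 189696.
Chebyshev: Pr(|S − 1482·10.4| ≥ 2496) ≤ Var(S)/2496² = 189696/6230016 = 0.0304.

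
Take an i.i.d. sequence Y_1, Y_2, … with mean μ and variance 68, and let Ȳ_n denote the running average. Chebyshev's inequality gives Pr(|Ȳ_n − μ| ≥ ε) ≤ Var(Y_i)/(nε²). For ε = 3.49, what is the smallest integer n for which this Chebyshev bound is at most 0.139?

41

Require 68/(n·3.49²) ≤ 0.139, i.e. n ≥ 68/(0.139·3.49²) = 40.165.
The smallest integer n is 41.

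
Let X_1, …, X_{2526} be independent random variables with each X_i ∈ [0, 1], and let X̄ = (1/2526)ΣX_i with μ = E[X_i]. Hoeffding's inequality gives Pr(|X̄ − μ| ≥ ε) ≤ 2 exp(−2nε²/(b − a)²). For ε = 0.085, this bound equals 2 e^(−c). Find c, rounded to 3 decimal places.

c = 2nε²/(b − a)² = 2·2526·0.085² / 1² = 36.5007.

36.501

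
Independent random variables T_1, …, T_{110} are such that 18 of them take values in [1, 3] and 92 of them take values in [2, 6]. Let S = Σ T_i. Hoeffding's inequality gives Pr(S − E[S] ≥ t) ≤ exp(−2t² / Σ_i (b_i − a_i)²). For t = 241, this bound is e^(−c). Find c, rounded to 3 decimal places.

75.234

Σ(b_i − a_i)² = 18·2² + 92·4² = 1544.
c = 2t² / 1544 = 2·241² / 1544 = 75.2345.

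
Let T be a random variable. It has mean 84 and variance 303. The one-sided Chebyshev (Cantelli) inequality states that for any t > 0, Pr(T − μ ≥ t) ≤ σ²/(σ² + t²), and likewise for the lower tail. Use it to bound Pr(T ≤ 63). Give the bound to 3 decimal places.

0.407

Here σ² = 303 and t = 21, so σ² + t² = 744.
Cantelli's bound: 303/744 = 0.4073.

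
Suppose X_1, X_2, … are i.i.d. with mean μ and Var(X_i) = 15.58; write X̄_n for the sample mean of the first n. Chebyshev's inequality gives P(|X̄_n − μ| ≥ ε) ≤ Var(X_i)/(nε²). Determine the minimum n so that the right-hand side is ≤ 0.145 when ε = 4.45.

6

Require 15.58/(n·4.45²) ≤ 0.145, i.e. n ≥ 15.58/(0.145·4.45²) = 5.426.
The smallest integer n is 6.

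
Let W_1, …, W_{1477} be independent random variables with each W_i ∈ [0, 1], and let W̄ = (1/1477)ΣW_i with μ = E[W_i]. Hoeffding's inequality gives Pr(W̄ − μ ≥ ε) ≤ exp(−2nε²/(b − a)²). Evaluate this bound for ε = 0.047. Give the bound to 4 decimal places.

0.0015

Exponent: 2nε²/(b − a)² = 2·1477·0.047² / 1² = 6.52539.
Bound = exp(−6.52539) = 0.00147.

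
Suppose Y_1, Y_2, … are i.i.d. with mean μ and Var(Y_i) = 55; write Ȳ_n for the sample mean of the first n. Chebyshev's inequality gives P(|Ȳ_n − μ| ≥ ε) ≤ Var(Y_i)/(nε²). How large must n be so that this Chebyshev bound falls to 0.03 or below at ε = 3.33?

166

Require 55/(n·3.33²) ≤ 0.03, i.e. n ≥ 55/(0.03·3.33²) = 165.330.
The smallest integer n is 166.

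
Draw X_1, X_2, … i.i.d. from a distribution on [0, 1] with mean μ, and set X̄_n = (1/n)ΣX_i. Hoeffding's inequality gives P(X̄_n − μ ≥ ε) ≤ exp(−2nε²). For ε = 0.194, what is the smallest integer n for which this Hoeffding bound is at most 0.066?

Require exp(−2nε²) ≤ 0.066, i.e. 2nε² ≥ ln(1/0.066) = 2.718101.
So n ≥ 2.718101 / (2·0.194²) = 36.110.
The smallest integer n is 37.

37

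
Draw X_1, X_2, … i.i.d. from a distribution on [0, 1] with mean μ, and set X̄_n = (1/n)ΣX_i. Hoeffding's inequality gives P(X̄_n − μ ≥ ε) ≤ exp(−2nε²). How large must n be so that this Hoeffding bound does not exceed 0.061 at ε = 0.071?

278

Require exp(−2nε²) ≤ 0.061, i.e. 2nε² ≥ ln(1/0.061) = 2.796881.
So n ≥ 2.796881 / (2·0.071²) = 277.413.
The smallest integer n is 278.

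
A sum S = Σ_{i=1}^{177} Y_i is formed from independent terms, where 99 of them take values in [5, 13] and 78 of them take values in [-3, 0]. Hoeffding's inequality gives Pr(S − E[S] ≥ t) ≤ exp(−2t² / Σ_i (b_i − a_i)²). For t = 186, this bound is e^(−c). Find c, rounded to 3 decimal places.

Σ(b_i − a_i)² = 99·8² + 78·3² = 7038.
c = 2t² / 7038 = 2·186² / 7038 = 9.8312.

9.831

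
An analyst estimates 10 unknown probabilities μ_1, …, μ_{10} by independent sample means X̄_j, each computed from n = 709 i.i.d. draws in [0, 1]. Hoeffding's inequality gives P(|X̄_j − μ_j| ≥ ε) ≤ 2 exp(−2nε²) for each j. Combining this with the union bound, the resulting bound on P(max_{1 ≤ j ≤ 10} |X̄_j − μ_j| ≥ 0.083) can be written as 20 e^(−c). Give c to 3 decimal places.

Union bound over the 10 events: P(max_{1 ≤ j ≤ 10} |X̄_j − μ_j| ≥ 0.083) ≤ 10·2·exp(−2nε²) = 20 exp(−2·709·0.083²).
So c = 2·709·0.083² = 9.7686.

9.769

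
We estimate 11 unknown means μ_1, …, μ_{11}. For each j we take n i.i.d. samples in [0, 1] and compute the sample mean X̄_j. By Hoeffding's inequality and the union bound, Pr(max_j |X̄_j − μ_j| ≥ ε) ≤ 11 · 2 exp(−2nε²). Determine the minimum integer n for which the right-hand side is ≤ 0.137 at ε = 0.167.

Need 2·11·exp(−2nε²) ≤ 0.137, i.e. exp(−2nε²) ≤ 0.137/22.
So 2nε² ≥ ln(22/0.137) = 5.078817.
Hence n ≥ 5.078817/(2·0.167²) = 91.054.
The smallest integer n is 92.

92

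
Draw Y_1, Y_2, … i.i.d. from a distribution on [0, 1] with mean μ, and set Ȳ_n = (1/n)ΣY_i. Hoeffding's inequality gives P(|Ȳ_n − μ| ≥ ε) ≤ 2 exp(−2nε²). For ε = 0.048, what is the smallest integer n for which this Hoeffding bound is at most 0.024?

Require 2·exp(−2nε²) ≤ 0.024, i.e. 2nε² ≥ ln(2/0.024) = 4.422849.
So n ≥ 4.422849 / (2·0.048²) = 959.820.
The smallest integer n is 960.

960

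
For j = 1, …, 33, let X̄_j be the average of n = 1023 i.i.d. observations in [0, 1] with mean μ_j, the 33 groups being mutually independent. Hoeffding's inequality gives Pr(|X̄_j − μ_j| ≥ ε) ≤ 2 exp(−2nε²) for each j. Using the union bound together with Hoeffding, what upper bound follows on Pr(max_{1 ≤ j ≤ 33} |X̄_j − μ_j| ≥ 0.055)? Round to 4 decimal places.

Per-experiment Hoeffding bound: 2·exp(−2·1023·0.055²) = 2·exp(−6.18915) = 0.0041031.
Union bound over 33 events: 33·0.0041031 = 0.13540.

0.1354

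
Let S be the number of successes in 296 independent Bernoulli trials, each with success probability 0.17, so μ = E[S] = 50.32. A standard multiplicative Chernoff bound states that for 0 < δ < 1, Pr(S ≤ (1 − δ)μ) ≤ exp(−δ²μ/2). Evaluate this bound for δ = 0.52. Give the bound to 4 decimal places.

0.0011

Exponent = δ²μ/2 = 0.52²·50.32/2 = 6.8033.
Bound = exp(−6.8033) = 0.00111.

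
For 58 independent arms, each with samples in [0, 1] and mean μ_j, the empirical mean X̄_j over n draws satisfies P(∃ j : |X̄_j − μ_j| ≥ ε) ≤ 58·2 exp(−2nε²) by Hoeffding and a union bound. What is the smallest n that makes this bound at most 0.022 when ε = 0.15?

Need 2·58·exp(−2nε²) ≤ 0.022, i.e. exp(−2nε²) ≤ 0.022/116.
So 2nε² ≥ ln(116/0.022) = 8.570303.
Hence n ≥ 8.570303/(2·0.15²) = 190.451.
The smallest integer n is 191.

191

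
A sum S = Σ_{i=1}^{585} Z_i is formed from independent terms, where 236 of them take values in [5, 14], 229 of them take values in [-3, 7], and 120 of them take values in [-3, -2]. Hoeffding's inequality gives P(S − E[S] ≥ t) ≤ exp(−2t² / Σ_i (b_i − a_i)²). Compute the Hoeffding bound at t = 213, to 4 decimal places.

Σ(b_i − a_i)² = 236·9² + 229·10² + 120·1² = 42136.
Exponent = 2·213² / 42136 = 2.15346.
Bound = exp(−2.15346) = 0.11608.

0.1161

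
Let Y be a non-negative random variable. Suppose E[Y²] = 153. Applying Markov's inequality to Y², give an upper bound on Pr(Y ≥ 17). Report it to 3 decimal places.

0.529

Since Y ≥ 0, the event {Y ≥ 17} is the same as {Y² ≥ 289}.
Markov's inequality applied to Y² gives Pr(Y² ≥ 289) ≤ E[Y²]/289 = 153/289 = 0.5294.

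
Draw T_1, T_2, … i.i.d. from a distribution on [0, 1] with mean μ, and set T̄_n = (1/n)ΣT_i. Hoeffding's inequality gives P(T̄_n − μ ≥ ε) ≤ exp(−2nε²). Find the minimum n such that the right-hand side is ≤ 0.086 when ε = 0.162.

Require exp(−2nε²) ≤ 0.086, i.e. 2nε² ≥ ln(1/0.086) = 2.453408.
So n ≥ 2.453408 / (2·0.162²) = 46.742.
The smallest integer n is 47.

47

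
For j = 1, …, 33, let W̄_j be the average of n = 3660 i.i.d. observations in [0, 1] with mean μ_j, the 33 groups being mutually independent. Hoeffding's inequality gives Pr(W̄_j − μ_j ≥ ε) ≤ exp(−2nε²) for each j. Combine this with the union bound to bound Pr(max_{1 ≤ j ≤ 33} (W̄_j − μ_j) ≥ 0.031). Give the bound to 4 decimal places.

Per-experiment Hoeffding bound: exp(−2·3660·0.031²) = exp(−7.03452) = 0.00088094.
Union bound over 33 events: 33·0.00088094 = 0.02907.

0.0291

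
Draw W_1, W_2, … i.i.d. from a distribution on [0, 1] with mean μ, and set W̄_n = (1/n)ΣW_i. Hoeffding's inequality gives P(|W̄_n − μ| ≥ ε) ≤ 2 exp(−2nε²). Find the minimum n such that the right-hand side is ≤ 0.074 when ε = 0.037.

1205

Require 2·exp(−2nε²) ≤ 0.074, i.e. 2nε² ≥ ln(2/0.074) = 3.296837.
So n ≥ 3.296837 / (2·0.037²) = 1204.104.
The smallest integer n is 1205.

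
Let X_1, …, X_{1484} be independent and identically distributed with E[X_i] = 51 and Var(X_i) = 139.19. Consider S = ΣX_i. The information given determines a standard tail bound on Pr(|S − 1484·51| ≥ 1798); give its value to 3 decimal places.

0.064

With mean and variance of each term known, Chebyshev's inequality bounds the deviation of the sum (or sample mean).
Var(S) = n·Var(X_i) = 1484·139.19 = 206557.96.
Chebyshev: Pr(|S − 1484·51| ≥ 1798) ≤ Var(S)/1798² = 206557.96/3232804 = 0.0639.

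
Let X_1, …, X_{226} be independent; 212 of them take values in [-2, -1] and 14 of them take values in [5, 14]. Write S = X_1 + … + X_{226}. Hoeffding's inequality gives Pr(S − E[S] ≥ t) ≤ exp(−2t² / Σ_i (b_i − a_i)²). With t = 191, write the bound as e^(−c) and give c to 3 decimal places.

Σ(b_i − a_i)² = 212·1² + 14·9² = 1346.
c = 2t² / 1346 = 2·191² / 1346 = 54.2065.

54.207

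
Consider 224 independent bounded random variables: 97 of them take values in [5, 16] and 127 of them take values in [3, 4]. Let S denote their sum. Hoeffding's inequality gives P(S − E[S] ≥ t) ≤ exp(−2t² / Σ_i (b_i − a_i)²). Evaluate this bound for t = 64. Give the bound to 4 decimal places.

Σ(b_i − a_i)² = 97·11² + 127·1² = 11864.
Exponent = 2·64² / 11864 = 0.69049.
Bound = exp(−0.69049) = 0.50133.

0.5013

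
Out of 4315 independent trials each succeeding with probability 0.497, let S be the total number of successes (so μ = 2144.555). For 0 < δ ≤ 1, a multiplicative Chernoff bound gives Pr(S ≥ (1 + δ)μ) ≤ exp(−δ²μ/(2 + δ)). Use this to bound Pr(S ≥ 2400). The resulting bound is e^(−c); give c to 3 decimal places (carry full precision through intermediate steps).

14.358

Write 2400 = (1 + δ)μ, so δ = 2400/2144.555 − 1 = 0.1191133…
Then the exponent is δ²μ/(2 + δ) = (2400 − μ)² / (μ·(2 + δ)) = 14.358314.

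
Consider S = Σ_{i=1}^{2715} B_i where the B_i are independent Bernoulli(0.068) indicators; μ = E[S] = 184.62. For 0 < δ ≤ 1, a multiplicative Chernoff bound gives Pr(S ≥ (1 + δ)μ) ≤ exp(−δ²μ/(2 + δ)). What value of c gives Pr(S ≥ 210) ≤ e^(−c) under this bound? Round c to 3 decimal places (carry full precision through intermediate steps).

1.632

Write 210 = (1 + δ)μ, so δ = 210/184.62 − 1 = 0.1374716…
Then the exponent is δ²μ/(2 + δ) = (210 − μ)² / (μ·(2 + δ)) = 1.632316.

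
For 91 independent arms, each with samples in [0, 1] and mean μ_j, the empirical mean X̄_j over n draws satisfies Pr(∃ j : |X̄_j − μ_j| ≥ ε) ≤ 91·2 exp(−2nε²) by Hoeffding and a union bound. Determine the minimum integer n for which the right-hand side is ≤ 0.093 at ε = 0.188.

108

Need 2·91·exp(−2nε²) ≤ 0.093, i.e. exp(−2nε²) ≤ 0.093/182.
So 2nε² ≥ ln(182/0.093) = 7.579162.
Hence n ≥ 7.579162/(2·0.188²) = 107.220.
The smallest integer n is 108.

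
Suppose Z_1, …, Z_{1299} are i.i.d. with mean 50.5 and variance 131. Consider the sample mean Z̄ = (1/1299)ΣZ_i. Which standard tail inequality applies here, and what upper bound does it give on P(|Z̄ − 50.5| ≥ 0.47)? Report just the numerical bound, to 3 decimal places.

0.457

With mean and variance of each term known, Chebyshev's inequality bounds the deviation of the sum (or sample mean).
Var(Z̄) = Var(Z_i)/n = 131/1299 = 0.10085.
Chebyshev: P(|Z̄ − 50.5| ≥ 0.47) ≤ Var(Z̄)/(0.47)² = 131/(1299·0.47²) = 0.4565.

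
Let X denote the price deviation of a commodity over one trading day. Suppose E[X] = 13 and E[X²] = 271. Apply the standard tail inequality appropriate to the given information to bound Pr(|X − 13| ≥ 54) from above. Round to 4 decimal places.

0.0350

The first two moments determine the variance, so Chebyshev's inequality is the sharpest standard bound available.
Var(X) = E[X²] − (E[X])² = 271 − 169 = 102.
Chebyshev's inequality: Pr(|X − μ| ≥ t) ≤ Var(X)/t² = 102/2916 = 0.0350.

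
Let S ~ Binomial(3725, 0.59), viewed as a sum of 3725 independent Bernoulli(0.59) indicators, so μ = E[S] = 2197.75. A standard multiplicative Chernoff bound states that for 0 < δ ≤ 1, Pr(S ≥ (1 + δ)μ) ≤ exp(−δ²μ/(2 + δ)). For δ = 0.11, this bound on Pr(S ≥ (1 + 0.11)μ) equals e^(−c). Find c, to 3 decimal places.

c = δ²μ/(2 + δ) = 0.11²·2197.75/(2 + 0.11) = 12.6032.

12.603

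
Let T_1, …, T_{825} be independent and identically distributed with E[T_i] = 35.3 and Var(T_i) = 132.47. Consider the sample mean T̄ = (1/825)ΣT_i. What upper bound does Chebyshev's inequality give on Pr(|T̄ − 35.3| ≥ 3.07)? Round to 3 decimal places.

Var(T̄) = Var(T_i)/n = 132.47/825 = 0.16057.
Chebyshev: Pr(|T̄ − 35.3| ≥ 3.07) ≤ Var(T̄)/(3.07)² = 132.47/(825·3.07²) = 0.0170.

0.017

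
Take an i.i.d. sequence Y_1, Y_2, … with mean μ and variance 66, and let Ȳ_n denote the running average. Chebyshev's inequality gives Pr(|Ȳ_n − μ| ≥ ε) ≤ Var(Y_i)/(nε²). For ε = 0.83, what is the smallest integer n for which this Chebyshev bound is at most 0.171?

Require 66/(n·0.83²) ≤ 0.171, i.e. n ≥ 66/(0.171·0.83²) = 560.263.
The smallest integer n is 561.

561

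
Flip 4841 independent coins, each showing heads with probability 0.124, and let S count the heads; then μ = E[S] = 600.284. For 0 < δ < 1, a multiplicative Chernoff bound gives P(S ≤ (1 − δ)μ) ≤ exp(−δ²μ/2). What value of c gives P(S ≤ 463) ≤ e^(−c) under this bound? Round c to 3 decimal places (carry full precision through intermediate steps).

Write 463 = (1 − δ)μ, so δ = 1 − 463/600.284 = 0.2286984…
Then the exponent is δ²μ/2 = (μ − 463)²/(2μ) = 15.698317.

15.698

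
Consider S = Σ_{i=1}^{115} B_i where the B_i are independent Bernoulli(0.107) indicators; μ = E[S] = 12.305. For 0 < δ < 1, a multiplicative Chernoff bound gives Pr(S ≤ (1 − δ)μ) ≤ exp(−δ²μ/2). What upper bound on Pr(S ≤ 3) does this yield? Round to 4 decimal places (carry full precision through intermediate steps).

Write 3 = (1 − δ)μ, so δ = 1 − 3/12.305 = 0.7561967…
Then the exponent is δ²μ/2 = (μ − 3)²/(2μ) = 3.518205.
Bound = exp(−3.518205) = 0.02965.

0.0297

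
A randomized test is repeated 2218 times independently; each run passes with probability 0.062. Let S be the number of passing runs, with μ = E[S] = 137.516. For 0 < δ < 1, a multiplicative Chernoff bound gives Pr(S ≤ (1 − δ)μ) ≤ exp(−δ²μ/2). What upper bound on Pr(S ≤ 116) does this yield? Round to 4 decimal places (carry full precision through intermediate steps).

0.1858

Write 116 = (1 − δ)μ, so δ = 1 − 116/137.516 = 0.1564618…
Then the exponent is δ²μ/2 = (μ − 116)²/(2μ) = 1.683216.
Bound = exp(−1.683216) = 0.18578.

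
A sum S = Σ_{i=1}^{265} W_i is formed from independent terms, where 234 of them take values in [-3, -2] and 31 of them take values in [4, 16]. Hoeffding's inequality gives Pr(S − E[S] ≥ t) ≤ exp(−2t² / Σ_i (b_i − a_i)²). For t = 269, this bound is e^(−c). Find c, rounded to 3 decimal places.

30.805

Σ(b_i − a_i)² = 234·1² + 31·12² = 4698.
c = 2t² / 4698 = 2·269² / 4698 = 30.8050.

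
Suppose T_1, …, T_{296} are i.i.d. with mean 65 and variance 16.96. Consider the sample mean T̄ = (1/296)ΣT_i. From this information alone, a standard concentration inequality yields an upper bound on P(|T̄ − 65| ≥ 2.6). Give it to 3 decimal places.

0.008

With mean and variance of each term known, Chebyshev's inequality bounds the deviation of the sum (or sample mean).
Var(T̄) = Var(T_i)/n = 16.96/296 = 0.057297.
Chebyshev: P(|T̄ − 65| ≥ 2.6) ≤ Var(T̄)/(2.6)² = 16.96/(296·2.6²) = 0.0085.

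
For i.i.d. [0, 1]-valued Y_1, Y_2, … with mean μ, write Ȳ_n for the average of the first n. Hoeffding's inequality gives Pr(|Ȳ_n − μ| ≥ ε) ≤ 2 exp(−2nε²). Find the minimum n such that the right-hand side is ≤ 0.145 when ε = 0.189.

37

Require 2·exp(−2nε²) ≤ 0.145, i.e. 2nε² ≥ ln(2/0.145) = 2.624169.
So n ≥ 2.624169 / (2·0.189²) = 36.731.
The smallest integer n is 37.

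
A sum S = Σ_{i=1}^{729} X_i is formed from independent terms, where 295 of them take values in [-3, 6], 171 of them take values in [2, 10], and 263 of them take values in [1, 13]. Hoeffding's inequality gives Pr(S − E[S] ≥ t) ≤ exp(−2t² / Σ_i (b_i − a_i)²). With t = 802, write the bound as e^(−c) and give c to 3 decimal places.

17.692

Σ(b_i − a_i)² = 295·9² + 171·8² + 263·12² = 72711.
c = 2t² / 72711 = 2·802² / 72711 = 17.6921.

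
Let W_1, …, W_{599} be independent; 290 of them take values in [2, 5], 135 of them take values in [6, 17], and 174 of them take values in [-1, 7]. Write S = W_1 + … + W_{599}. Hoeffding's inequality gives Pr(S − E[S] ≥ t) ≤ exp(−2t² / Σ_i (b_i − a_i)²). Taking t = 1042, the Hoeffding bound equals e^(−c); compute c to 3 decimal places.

72.189

Σ(b_i − a_i)² = 290·3² + 135·11² + 174·8² = 30081.
c = 2t² / 30081 = 2·1042² / 30081 = 72.1894.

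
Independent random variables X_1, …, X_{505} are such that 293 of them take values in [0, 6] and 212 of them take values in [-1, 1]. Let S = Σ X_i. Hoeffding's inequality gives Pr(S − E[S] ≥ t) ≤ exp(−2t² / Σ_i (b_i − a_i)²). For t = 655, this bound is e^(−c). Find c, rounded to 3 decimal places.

75.294

Σ(b_i − a_i)² = 293·6² + 212·2² = 11396.
c = 2t² / 11396 = 2·655² / 11396 = 75.2940.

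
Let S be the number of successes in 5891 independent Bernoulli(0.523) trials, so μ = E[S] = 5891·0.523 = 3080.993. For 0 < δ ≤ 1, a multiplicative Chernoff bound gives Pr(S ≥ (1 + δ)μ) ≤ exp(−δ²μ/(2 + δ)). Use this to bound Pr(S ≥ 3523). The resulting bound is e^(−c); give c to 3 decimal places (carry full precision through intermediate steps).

Write 3523 = (1 + δ)μ, so δ = 3523/3080.993 − 1 = 0.1434625…
Then the exponent is δ²μ/(2 + δ) = (3523 − μ)² / (μ·(2 + δ)) = 29.583646.

29.584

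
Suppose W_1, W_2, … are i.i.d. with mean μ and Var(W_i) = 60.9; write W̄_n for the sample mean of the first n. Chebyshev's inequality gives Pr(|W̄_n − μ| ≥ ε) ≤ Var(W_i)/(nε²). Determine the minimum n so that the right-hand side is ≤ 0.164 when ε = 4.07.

Require 60.9/(n·4.07²) ≤ 0.164, i.e. n ≥ 60.9/(0.164·4.07²) = 22.417.
The smallest integer n is 23.

23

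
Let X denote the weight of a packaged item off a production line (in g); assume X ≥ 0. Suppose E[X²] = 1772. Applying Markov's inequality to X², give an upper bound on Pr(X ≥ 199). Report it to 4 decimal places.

0.0447

Since X ≥ 0, the event {X ≥ 199} is the same as {X² ≥ 39601}.
Markov's inequality applied to X² gives Pr(X² ≥ 39601) ≤ E[X²]/39601 = 1772/39601 = 0.0447.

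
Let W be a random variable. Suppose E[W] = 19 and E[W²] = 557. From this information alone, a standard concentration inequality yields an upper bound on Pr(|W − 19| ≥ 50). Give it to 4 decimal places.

The first two moments determine the variance, so Chebyshev's inequality is the sharpest standard bound available.
Var(W) = E[W²] − (E[W])² = 557 − 361 = 196.
Chebyshev's inequality: Pr(|W − μ| ≥ t) ≤ Var(W)/t² = 196/2500 = 0.0784.

0.0784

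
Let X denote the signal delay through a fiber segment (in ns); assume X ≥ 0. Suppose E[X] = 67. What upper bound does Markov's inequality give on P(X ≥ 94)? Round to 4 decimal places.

0.7128

Markov's inequality: for a non-negative random variable, P(X ≥ a) ≤ E[X]/a.
Here E[X] = 67 and a = 94, so the bound is 67/94 = 0.7128.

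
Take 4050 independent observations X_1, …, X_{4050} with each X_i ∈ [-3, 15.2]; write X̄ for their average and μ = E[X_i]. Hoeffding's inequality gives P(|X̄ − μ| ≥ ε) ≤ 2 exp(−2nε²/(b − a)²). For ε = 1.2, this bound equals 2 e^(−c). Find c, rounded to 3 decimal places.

35.213

c = 2nε²/(b − a)² = 2·4050·1.2² / 18.2² = 35.2131.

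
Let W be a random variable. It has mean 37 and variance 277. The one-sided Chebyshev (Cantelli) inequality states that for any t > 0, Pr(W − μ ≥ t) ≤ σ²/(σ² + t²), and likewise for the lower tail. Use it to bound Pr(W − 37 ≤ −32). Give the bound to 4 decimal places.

0.2129

Here σ² = 277 and t = 32, so σ² + t² = 1301.
Cantelli's bound: 277/1301 = 0.2129.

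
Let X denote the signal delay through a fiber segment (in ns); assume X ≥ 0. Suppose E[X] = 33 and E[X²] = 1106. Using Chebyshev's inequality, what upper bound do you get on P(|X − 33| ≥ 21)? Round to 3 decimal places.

Var(X) = E[X²] − (E[X])² = 1106 − 1089 = 17.
Chebyshev's inequality: P(|X − μ| ≥ t) ≤ Var(X)/t² = 17/441 = 0.0385.

0.039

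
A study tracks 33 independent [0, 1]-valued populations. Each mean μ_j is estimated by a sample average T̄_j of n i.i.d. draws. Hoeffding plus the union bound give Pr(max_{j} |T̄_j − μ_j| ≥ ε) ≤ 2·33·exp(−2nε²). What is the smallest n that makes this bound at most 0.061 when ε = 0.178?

Need 2·33·exp(−2nε²) ≤ 0.061, i.e. exp(−2nε²) ≤ 0.061/66.
So 2nε² ≥ ln(66/0.061) = 6.986536.
Hence n ≥ 6.986536/(2·0.178²) = 110.253.
The smallest integer n is 111.

111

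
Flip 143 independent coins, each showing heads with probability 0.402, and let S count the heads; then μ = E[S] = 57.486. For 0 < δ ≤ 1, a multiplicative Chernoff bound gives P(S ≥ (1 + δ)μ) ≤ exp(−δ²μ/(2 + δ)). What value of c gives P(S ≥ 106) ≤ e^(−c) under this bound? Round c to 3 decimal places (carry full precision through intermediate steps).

14.396

Write 106 = (1 + δ)μ, so δ = 106/57.486 − 1 = 0.8439272…
Then the exponent is δ²μ/(2 + δ) = (106 − μ)² / (μ·(2 + δ)) = 14.396390.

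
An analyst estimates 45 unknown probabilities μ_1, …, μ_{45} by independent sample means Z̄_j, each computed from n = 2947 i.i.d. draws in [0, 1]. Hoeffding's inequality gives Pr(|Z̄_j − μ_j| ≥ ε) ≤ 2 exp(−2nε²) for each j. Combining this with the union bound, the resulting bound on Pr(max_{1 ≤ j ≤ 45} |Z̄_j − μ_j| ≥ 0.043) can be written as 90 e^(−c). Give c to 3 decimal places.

10.898

Union bound over the 45 events: Pr(max_{1 ≤ j ≤ 45} |Z̄_j − μ_j| ≥ 0.043) ≤ 45·2·exp(−2nε²) = 90 exp(−2·2947·0.043²).
So c = 2·2947·0.043² = 10.8980.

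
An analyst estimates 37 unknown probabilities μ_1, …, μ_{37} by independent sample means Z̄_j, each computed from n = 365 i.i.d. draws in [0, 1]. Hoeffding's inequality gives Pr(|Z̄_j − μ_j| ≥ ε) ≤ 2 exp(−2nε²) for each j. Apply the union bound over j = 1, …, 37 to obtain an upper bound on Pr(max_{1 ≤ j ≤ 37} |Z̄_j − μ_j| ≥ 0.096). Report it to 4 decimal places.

0.0886

Per-experiment Hoeffding bound: 2·exp(−2·365·0.096²) = 2·exp(−6.72768) = 0.0023946.
Union bound over 37 events: 37·0.0023946 = 0.08860.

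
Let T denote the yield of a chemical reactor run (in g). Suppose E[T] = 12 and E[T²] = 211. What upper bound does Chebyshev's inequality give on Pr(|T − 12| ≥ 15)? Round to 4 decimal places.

Var(T) = E[T²] − (E[T])² = 211 − 144 = 67.
Chebyshev's inequality: Pr(|T − μ| ≥ t) ≤ Var(T)/t² = 67/225 = 0.2978.

0.2978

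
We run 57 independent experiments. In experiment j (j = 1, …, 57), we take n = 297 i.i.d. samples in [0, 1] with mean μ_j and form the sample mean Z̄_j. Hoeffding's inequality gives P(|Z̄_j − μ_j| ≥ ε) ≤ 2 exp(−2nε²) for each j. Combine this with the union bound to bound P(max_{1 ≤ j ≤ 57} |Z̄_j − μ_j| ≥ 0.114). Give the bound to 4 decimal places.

0.0506

Per-experiment Hoeffding bound: 2·exp(−2·297·0.114²) = 2·exp(−7.71962) = 0.00088806.
Union bound over 57 events: 57·0.00088806 = 0.05062.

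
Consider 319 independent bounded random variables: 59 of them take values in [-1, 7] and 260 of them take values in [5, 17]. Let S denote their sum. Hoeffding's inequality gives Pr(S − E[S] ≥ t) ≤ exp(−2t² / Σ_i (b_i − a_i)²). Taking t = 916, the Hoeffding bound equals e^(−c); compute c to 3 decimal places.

Σ(b_i − a_i)² = 59·8² + 260·12² = 41216.
c = 2t² / 41216 = 2·916² / 41216 = 40.7151.

40.715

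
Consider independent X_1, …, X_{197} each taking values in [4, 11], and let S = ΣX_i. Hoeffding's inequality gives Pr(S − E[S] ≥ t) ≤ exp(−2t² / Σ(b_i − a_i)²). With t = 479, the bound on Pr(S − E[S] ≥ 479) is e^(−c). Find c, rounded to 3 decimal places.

47.538

Σ(b_i − a_i)² = 197·(7)² = 9653.
c = 2t²/9653 = 2·479²/9653 = 47.5378.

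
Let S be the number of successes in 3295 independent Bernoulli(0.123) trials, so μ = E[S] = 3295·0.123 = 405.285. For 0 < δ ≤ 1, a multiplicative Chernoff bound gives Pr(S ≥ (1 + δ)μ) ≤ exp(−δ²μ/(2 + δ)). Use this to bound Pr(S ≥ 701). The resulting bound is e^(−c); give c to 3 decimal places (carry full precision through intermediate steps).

79.046

Write 701 = (1 + δ)μ, so δ = 701/405.285 − 1 = 0.729647…
Then the exponent is δ²μ/(2 + δ) = (701 − μ)² / (μ·(2 + δ)) = 79.045961.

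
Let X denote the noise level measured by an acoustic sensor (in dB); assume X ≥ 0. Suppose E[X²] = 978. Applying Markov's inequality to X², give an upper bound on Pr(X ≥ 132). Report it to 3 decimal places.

0.056

Since X ≥ 0, the event {X ≥ 132} is the same as {X² ≥ 17424}.
Markov's inequality applied to X² gives Pr(X² ≥ 17424) ≤ E[X²]/17424 = 978/17424 = 0.0561.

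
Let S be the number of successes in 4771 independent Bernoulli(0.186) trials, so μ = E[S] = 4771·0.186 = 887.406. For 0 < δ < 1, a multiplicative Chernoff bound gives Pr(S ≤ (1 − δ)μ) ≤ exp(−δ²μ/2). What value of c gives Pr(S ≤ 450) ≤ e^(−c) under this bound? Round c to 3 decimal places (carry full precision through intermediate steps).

107.800

Write 450 = (1 − δ)μ, so δ = 1 − 450/887.406 = 0.492904…
Then the exponent is δ²μ/2 = (μ − 450)²/(2μ) = 107.799592.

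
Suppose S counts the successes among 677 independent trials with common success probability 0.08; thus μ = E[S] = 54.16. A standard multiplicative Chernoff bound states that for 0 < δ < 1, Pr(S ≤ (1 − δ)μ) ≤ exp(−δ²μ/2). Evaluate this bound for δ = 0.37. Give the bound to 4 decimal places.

0.0245

Exponent = δ²μ/2 = 0.37²·54.16/2 = 3.7073.
Bound = exp(−3.7073) = 0.02454.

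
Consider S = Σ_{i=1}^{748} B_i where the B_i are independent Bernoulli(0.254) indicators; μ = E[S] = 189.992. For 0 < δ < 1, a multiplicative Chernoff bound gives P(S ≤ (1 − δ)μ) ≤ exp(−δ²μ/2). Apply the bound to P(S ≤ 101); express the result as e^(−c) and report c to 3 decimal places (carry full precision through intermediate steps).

20.842

Write 101 = (1 − δ)μ, so δ = 1 − 101/189.992 = 0.4683987…
Then the exponent is δ²μ/2 = (μ − 101)²/(2μ) = 20.841867.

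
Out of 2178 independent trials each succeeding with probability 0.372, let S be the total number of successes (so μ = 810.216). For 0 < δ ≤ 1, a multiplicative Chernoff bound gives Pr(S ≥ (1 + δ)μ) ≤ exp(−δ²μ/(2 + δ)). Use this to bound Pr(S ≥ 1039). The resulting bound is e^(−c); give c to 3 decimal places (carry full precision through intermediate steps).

Write 1039 = (1 + δ)μ, so δ = 1039/810.216 − 1 = 0.2823741…
Then the exponent is δ²μ/(2 + δ) = (1039 − μ)² / (μ·(2 + δ)) = 28.305032.

28.305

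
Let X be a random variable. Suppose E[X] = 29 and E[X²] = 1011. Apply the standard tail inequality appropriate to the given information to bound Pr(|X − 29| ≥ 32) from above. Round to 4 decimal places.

The first two moments determine the variance, so Chebyshev's inequality is the sharpest standard bound available.
Var(X) = E[X²] − (E[X])² = 1011 − 841 = 170.
Chebyshev's inequality: Pr(|X − μ| ≥ t) ≤ Var(X)/t² = 170/1024 = 0.1660.

0.1660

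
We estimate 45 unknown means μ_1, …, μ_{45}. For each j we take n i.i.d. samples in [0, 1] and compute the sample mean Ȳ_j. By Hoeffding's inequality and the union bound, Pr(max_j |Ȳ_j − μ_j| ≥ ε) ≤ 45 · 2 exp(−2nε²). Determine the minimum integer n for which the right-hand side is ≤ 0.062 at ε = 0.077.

Need 2·45·exp(−2nε²) ≤ 0.062, i.e. exp(−2nε²) ≤ 0.062/90.
So 2nε² ≥ ln(90/0.062) = 7.280431.
Hence n ≥ 7.280431/(2·0.077²) = 613.968.
The smallest integer n is 614.

614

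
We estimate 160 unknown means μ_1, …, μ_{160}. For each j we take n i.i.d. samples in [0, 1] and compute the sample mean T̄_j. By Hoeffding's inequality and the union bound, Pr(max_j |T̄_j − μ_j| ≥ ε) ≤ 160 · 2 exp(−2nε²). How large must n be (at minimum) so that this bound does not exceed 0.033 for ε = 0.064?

Need 2·160·exp(−2nε²) ≤ 0.033, i.e. exp(−2nε²) ≤ 0.033/320.
So 2nε² ≥ ln(320/0.033) = 9.179569.
Hence n ≥ 9.179569/(2·0.064²) = 1120.553.
The smallest integer n is 1121.

1121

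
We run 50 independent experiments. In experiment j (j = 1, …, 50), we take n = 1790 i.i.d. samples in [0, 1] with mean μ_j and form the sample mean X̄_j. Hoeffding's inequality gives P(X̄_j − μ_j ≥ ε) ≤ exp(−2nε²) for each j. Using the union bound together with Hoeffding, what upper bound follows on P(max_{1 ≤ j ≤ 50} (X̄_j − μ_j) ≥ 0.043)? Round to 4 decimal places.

0.0667

Per-experiment Hoeffding bound: exp(−2·1790·0.043²) = exp(−6.61942) = 0.0013342.
Union bound over 50 events: 50·0.0013342 = 0.06671.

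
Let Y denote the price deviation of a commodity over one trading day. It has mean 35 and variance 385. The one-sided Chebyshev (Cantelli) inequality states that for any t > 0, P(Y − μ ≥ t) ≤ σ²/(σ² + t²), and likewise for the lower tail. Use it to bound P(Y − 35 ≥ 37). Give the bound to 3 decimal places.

Here σ² = 385 and t = 37, so σ² + t² = 1754.
Cantelli's bound: 385/1754 = 0.2195.

0.219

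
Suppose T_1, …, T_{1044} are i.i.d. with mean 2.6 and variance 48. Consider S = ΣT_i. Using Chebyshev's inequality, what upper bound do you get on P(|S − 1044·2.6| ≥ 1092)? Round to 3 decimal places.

Var(S) = n·Var(T_i) = 1044·48 = 50112.
Chebyshev: P(|S − 1044·2.6| ≥ 1092) ≤ Var(S)/1092² = 50112/1192464 = 0.0420.

0.042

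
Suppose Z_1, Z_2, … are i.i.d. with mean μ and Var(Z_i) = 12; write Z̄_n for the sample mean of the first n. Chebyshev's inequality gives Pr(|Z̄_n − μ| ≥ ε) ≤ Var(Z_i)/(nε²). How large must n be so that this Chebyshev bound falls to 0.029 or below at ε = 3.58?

Require 12/(n·3.58²) ≤ 0.029, i.e. n ≥ 12/(0.029·3.58²) = 32.286.
The smallest integer n is 33.

33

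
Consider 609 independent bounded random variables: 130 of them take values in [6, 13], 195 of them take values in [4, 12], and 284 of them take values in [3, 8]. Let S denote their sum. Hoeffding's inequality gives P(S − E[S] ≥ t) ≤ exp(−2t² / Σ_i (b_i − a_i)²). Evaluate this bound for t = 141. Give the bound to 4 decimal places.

0.2160

Σ(b_i − a_i)² = 130·7² + 195·8² + 284·5² = 25950.
Exponent = 2·141² / 25950 = 1.53225.
Bound = exp(−1.53225) = 0.21605.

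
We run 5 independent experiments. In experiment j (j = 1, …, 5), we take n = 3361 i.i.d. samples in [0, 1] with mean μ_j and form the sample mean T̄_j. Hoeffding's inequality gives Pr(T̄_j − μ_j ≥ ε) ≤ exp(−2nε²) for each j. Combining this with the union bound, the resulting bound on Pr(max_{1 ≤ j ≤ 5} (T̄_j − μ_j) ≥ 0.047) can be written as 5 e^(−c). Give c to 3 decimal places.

14.849

Union bound over the 5 events: Pr(max_{1 ≤ j ≤ 5} (T̄_j − μ_j) ≥ 0.047) ≤ 5·exp(−2nε²) = 5 exp(−2·3361·0.047²).
So c = 2·3361·0.047² = 14.8489.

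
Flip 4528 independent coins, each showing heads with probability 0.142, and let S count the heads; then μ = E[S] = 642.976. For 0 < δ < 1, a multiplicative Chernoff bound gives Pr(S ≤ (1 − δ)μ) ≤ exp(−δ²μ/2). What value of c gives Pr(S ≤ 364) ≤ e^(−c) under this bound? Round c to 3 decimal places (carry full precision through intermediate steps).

60.521

Write 364 = (1 − δ)μ, so δ = 1 − 364/642.976 = 0.4338824…
Then the exponent is δ²μ/2 = (μ − 364)²/(2μ) = 60.521395.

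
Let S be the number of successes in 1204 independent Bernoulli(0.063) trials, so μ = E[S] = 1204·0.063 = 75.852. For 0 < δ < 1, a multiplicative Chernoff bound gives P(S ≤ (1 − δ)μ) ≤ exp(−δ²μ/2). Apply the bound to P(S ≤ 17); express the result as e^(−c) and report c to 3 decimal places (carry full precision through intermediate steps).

22.831

Write 17 = (1 − δ)μ, so δ = 1 − 17/75.852 = 0.7758793…
Then the exponent is δ²μ/2 = (μ − 17)²/(2μ) = 22.831026.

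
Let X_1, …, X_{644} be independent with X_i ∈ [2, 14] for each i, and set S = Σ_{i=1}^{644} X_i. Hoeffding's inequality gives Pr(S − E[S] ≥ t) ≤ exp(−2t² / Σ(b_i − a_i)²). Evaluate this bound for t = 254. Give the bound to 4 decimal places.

Σ(b_i − a_i)² = 644·(12)² = 92736.
Exponent = 2·254²/92736 = 1.3914.
Bound = exp(−1.3914) = 0.24873.

0.2487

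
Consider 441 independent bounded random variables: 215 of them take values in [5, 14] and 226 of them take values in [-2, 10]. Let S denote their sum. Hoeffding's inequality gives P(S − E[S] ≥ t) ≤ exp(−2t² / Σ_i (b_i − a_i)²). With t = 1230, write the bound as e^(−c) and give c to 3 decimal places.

Σ(b_i − a_i)² = 215·9² + 226·12² = 49959.
c = 2t² / 49959 = 2·1230² / 49959 = 60.5657.

60.566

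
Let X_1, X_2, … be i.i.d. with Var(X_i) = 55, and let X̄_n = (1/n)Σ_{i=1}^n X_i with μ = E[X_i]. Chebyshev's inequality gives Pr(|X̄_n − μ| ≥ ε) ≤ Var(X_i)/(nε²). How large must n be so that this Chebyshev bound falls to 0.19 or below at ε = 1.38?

153

Require 55/(n·1.38²) ≤ 0.19, i.e. n ≥ 55/(0.19·1.38²) = 152.003.
The smallest integer n is 153.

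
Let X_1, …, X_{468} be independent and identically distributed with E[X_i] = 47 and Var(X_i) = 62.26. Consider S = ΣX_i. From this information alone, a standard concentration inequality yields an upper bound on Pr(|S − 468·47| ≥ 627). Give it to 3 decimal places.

0.074

With mean and variance of each term known, Chebyshev's inequality bounds the deviation of the sum (or sample mean).
Var(S) = n·Var(X_i) = 468·62.26 = 29137.68.
Chebyshev: Pr(|S − 468·47| ≥ 627) ≤ Var(S)/627² = 29137.68/393129 = 0.0741.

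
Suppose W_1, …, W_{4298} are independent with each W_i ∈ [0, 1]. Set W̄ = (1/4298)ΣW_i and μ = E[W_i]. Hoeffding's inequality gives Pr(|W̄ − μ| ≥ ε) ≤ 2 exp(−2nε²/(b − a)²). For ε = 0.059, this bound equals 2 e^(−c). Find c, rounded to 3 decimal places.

29.923

c = 2nε²/(b − a)² = 2·4298·0.059² / 1² = 29.9227.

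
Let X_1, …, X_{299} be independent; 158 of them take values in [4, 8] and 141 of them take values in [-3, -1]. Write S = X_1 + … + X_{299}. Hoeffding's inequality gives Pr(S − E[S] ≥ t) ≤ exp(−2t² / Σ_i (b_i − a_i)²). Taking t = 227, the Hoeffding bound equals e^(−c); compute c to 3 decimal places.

Σ(b_i − a_i)² = 158·4² + 141·2² = 3092.
c = 2t² / 3092 = 2·227² / 3092 = 33.3305.

33.331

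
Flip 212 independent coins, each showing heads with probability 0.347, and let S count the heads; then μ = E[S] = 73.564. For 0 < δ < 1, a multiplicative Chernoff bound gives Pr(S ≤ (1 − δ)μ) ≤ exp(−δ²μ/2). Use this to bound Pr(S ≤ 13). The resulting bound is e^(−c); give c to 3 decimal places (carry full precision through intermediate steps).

Write 13 = (1 − δ)μ, so δ = 1 − 13/73.564 = 0.8232831…
Then the exponent is δ²μ/2 = (μ − 13)²/(2μ) = 24.930660.

24.931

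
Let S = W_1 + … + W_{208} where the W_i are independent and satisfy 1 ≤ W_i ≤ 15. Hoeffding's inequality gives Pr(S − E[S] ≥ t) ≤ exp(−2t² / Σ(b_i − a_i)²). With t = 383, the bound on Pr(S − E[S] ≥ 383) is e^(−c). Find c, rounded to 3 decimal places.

7.196

Σ(b_i − a_i)² = 208·(14)² = 40768.
c = 2t²/40768 = 2·383²/40768 = 7.1963.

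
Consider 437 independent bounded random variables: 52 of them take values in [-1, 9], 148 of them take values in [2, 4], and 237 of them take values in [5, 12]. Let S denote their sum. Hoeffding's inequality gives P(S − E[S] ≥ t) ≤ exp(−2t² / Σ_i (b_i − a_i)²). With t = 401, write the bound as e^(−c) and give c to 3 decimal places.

18.478

Σ(b_i − a_i)² = 52·10² + 148·2² + 237·7² = 17405.
c = 2t² / 17405 = 2·401² / 17405 = 18.4776.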